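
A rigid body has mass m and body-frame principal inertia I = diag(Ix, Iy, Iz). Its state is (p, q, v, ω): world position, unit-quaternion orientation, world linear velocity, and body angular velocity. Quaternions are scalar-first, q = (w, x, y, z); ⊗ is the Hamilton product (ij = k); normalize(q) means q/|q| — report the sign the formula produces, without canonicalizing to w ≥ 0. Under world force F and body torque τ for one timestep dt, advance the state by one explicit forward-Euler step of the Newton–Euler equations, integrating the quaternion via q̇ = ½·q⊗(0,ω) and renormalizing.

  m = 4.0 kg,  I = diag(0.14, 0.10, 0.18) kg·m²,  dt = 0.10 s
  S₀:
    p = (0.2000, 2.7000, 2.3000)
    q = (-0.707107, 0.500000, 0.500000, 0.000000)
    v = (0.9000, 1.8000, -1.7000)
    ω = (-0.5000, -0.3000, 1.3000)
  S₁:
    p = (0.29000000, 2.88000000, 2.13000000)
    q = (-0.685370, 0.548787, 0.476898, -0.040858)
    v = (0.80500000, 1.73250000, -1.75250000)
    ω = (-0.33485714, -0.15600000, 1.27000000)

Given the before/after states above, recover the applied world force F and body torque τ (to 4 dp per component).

ω₁ − ω₀ = (0.16514286, 0.14400000, -0.03000000)
ω₀×(Iω₀) = (-0.0312, 0.0260, -0.0060)
τ = I·(Δω/dt) + ω₀×(Iω₀) = (0.2000, 0.1700, -0.0600)
velocity change Δv = (-0.09500000, -0.06750000, -0.05250000)
F = m·Δv/dt = (-3.8000, -2.7000, -2.1000)

F = (-3.8000, -2.7000, -2.1000)
τ = (0.2000, 0.1700, -0.0600)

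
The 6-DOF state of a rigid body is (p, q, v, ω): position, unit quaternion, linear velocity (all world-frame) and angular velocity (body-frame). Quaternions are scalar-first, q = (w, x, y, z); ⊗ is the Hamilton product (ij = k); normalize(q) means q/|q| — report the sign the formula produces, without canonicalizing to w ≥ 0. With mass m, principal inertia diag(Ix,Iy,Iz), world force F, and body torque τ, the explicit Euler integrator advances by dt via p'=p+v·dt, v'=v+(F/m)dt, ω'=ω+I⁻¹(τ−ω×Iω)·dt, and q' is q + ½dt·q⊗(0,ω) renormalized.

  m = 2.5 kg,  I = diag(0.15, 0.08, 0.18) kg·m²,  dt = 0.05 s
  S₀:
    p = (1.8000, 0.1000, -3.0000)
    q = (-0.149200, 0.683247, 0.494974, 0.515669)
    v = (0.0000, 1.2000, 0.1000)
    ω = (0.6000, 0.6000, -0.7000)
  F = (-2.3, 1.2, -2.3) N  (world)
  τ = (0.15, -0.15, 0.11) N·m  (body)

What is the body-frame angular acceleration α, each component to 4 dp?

α = (1.2800, -2.0325, 0.7511)

precession coupling ω×(Iω) = (-0.0420, 0.0126, -0.0252)
(τ − ω×Iω)/I = (1.2800, -2.0325, 0.7511)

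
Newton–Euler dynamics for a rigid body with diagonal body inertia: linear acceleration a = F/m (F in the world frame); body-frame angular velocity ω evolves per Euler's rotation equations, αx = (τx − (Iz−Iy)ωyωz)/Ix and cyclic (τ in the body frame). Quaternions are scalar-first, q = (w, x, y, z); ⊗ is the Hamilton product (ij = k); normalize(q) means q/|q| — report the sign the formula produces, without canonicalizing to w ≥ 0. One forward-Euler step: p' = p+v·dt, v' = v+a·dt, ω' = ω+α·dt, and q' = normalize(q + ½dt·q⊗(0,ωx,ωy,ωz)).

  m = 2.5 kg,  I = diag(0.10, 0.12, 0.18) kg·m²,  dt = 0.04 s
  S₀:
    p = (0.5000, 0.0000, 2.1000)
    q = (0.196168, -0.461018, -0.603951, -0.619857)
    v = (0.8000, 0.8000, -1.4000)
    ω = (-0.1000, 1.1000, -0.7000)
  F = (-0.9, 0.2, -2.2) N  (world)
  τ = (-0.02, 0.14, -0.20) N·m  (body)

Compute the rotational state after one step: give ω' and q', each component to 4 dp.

precession coupling ω×(Iω) = (-0.0462, -0.0056, -0.0022)
α = I⁻¹(τ − ω×Iω) = (0.2620, 1.2133, -1.0989)
ω + α·dt = (-0.0895, 1.1485, -0.7440)
q⊗(0,ω) = (0.1843444, 1.0849916, -0.0449421, -0.7048325)
updated quaternion q' = (0.1998, -0.4392, -0.6046, -0.6337)

ω' = (-0.0895, 1.1485, -0.7440)
q' = (0.1998, -0.4392, -0.6046, -0.6337)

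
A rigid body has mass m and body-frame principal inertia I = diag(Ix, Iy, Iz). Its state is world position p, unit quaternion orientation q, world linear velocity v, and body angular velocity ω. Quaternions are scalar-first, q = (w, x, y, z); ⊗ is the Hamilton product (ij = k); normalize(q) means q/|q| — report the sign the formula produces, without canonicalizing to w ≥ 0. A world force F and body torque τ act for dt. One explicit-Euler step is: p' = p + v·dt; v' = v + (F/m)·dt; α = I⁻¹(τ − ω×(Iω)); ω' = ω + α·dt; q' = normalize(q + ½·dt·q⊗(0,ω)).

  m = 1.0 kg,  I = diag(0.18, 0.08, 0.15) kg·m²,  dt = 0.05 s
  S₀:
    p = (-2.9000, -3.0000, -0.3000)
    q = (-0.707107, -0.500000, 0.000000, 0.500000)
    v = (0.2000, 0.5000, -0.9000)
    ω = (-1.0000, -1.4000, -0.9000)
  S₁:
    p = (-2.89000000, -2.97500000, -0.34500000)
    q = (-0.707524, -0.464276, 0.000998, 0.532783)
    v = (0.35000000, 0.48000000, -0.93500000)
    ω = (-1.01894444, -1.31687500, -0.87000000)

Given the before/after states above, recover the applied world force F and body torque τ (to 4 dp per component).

Δω = ω₁−ω₀ = (-0.01894444, 0.08312500, 0.03000000)
applied torque τ = (0.0200, 0.1600, -0.0500)
Δv = v₁−v₀ = (0.15000000, -0.02000000, -0.03500000)
m·(v₁−v₀)/dt = (3.0000, -0.4000, -0.7000)

F = (3.0000, -0.4000, -0.7000)
τ = (0.0200, 0.1600, -0.0500)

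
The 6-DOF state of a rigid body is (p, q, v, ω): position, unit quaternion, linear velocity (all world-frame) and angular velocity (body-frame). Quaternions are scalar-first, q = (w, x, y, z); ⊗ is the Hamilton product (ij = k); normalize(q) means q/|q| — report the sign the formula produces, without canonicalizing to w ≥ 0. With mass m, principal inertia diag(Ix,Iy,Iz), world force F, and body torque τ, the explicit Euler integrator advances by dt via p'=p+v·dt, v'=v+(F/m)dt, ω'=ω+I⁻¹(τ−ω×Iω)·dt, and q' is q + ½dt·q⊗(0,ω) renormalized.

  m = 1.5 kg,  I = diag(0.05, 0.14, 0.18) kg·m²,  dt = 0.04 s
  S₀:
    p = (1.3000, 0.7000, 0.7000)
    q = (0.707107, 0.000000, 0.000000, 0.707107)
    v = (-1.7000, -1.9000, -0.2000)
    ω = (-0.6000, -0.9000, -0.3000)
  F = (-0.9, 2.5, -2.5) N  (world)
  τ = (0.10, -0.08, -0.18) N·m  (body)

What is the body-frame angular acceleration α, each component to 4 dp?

α = (1.7840, -0.4043, -1.2700)

precession coupling ω×(Iω) = (0.0108, -0.0234, 0.0486)
(τ − ω×Iω)/I = (1.7840, -0.4043, -1.2700)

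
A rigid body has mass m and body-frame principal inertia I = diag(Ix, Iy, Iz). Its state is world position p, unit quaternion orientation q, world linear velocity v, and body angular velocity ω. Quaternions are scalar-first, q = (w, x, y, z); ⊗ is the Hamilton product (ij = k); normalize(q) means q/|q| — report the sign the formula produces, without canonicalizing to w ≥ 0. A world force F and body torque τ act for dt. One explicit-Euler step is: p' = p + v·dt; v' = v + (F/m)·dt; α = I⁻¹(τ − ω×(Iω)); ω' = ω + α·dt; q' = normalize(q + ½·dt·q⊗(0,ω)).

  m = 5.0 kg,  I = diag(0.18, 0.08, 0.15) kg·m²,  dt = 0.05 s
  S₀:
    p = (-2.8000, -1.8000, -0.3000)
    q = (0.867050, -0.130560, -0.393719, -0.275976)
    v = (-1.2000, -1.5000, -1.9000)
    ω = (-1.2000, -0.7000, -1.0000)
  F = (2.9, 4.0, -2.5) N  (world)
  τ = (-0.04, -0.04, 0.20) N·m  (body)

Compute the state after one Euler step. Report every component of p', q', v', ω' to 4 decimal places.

p' = (-2.8600, -1.8750, -0.3950)
q' = (0.8486, -0.1514, -0.4035, -0.3069)
v' = (-1.1710, -1.4600, -1.9250)
ω' = (-1.2247, -0.7475, -0.9053)

ω×(Iω) gyroscopic = (0.0490, 0.0360, -0.0840)
(τ − ω×Iω)/I = (-0.4944, -0.9500, 1.8933)
ω' = ω + α·dt = (-1.2247, -0.7475, -0.9053)
q⊗(0,ω) = (-0.7082513, -0.8399242, -0.4063238, -1.2481208)
updated quaternion q' = (0.8486, -0.1514, -0.4035, -0.3069)
a = (0.5800, 0.8000, -0.5000)
new position p' = (-2.8600, -1.8750, -0.3950)
new velocity v' = (-1.1710, -1.4600, -1.9250)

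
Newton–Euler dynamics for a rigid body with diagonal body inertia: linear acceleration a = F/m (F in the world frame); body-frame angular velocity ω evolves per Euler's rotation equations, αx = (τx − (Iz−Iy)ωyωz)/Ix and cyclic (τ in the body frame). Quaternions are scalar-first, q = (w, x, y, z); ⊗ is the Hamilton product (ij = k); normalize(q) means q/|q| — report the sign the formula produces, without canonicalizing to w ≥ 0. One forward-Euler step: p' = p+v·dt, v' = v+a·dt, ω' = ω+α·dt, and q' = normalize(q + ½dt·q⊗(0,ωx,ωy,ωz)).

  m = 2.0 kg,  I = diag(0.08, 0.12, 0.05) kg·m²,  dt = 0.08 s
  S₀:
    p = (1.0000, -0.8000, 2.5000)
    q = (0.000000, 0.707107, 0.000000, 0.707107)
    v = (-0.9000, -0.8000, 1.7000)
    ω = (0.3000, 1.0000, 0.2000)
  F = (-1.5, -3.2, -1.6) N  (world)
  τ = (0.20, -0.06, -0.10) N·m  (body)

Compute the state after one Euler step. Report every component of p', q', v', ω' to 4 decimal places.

p' = p + v·dt = (0.9280, -0.8640, 2.6360)
new velocity v' = (-0.9600, -0.9280, 1.6360)
precession coupling ω×(Iω) = (-0.0140, 0.0018, 0.0120)
(τ − ω×Iω)/I = (2.6750, -0.5150, -2.2400)
new body rate ω' = (0.5140, 0.9588, 0.0208)
q⊗(0,ω) = (-0.3535535, -0.7071070, 0.0707107, 0.7071070)
q' = normalize(q + ½dt·q⊗(0,ω)) = (-0.0141, 0.6782, 0.0028, 0.7347)

p' = (0.9280, -0.8640, 2.6360)
q' = (-0.0141, 0.6782, 0.0028, 0.7347)
v' = (-0.9600, -0.9280, 1.6360)
ω' = (0.5140, 0.9588, 0.0208)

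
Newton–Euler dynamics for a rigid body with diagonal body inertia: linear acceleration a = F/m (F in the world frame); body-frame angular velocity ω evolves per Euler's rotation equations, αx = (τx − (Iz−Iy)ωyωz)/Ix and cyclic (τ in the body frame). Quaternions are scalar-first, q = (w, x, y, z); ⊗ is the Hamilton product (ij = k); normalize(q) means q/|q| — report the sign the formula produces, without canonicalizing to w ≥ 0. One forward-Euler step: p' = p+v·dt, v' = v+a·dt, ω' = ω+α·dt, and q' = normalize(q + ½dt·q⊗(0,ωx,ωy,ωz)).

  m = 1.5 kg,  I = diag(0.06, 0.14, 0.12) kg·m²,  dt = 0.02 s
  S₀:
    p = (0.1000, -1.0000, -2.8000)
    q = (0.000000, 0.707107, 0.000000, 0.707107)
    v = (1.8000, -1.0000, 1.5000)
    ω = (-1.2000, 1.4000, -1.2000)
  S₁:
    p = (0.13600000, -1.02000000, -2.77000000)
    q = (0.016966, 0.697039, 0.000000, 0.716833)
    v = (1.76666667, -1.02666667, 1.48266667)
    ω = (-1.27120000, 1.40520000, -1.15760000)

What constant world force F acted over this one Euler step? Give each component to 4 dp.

F = (-2.5000, -2.0000, -1.3000)

Δv = v₁−v₀ = (-0.03333333, -0.02666667, -0.01733333)
applied force F = (-2.5000, -2.0000, -1.3000)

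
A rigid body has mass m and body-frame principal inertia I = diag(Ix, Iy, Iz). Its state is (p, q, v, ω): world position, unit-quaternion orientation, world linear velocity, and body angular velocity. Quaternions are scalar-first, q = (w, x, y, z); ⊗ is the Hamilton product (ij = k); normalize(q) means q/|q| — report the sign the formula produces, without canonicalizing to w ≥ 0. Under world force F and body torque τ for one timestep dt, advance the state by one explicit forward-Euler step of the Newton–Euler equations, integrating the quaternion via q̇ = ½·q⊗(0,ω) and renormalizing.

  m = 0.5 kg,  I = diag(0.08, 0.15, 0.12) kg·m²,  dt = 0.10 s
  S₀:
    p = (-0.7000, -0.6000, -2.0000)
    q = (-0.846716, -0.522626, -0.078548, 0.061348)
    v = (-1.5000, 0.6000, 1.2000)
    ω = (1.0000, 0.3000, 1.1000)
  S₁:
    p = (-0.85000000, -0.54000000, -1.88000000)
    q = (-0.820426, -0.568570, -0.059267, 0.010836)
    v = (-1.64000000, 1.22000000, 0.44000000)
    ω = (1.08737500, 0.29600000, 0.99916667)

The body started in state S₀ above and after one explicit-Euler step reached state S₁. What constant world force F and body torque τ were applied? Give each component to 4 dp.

velocity change Δv = (-0.14000000, 0.62000000, -0.76000000)
applied force F = (-0.7000, 3.1000, -3.8000)
ω₁ − ω₀ = (0.08737500, -0.00400000, -0.10083333)
I·α + gyro = (0.0600, -0.0500, -0.1000)

F = (-0.7000, 3.1000, -3.8000)
τ = (0.0600, -0.0500, -0.1000)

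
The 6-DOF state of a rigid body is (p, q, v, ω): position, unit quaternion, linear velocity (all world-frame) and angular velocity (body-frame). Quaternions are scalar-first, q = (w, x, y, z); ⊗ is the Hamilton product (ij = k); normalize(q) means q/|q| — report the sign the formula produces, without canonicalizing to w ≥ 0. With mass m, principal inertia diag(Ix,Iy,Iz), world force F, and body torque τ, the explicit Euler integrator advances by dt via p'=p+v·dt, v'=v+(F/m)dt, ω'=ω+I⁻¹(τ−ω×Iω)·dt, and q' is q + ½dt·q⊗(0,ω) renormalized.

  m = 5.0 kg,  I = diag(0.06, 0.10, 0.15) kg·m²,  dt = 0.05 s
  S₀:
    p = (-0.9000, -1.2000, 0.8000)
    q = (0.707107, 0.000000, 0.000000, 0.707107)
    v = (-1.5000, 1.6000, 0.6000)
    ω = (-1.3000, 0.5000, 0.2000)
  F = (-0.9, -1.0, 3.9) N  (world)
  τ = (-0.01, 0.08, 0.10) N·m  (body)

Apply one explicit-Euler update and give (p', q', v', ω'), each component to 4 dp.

precession coupling ω×(Iω) = (0.0050, 0.0234, -0.0260)
α = I⁻¹(τ − ω×Iω) = (-0.2500, 0.5660, 0.8400)
new body rate ω' = (-1.3125, 0.5283, 0.2420)
Hamilton product q⊗(0,ω) = (-0.1414214, -1.2727926, -0.5656856, 0.1414214)
updated quaternion q' = (0.7031, -0.0318, -0.0141, 0.7102)
new position p' = (-0.9750, -1.1200, 0.8300)
v + (F/m)dt = (-1.5090, 1.5900, 0.6390)

p' = (-0.9750, -1.1200, 0.8300)
q' = (0.7031, -0.0318, -0.0141, 0.7102)
v' = (-1.5090, 1.5900, 0.6390)
ω' = (-1.3125, 0.5283, 0.2420)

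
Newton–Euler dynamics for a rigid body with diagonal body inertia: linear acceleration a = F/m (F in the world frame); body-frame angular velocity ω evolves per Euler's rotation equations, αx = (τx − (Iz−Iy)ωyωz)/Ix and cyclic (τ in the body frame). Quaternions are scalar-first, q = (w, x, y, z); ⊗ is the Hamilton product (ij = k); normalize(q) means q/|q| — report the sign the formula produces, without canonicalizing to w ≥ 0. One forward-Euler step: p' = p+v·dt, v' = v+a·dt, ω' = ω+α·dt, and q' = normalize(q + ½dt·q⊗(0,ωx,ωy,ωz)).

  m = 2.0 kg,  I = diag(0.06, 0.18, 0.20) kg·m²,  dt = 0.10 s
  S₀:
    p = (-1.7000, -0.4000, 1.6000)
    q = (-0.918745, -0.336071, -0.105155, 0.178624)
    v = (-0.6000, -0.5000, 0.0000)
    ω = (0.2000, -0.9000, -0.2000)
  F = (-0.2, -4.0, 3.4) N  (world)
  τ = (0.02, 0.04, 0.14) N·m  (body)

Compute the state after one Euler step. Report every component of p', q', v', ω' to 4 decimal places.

angular accel α = (0.2733, 0.1911, 0.8080)
ω + α·dt = (0.2273, -0.8809, -0.1192)
q⊗(0,ω) = (0.0082995, -0.0019564, 0.7953811, 0.5072439)
q' = normalize(q + ½dt·q⊗(0,ω)) = (-0.9173, -0.3358, -0.0653, 0.2038)
a = F/m = (-0.1000, -2.0000, 1.7000)
p' = p + v·dt = (-1.7600, -0.4500, 1.6000)
v + (F/m)dt = (-0.6100, -0.7000, 0.1700)

p' = (-1.7600, -0.4500, 1.6000)
q' = (-0.9173, -0.3358, -0.0653, 0.2038)
v' = (-0.6100, -0.7000, 0.1700)
ω' = (0.2273, -0.8809, -0.1192)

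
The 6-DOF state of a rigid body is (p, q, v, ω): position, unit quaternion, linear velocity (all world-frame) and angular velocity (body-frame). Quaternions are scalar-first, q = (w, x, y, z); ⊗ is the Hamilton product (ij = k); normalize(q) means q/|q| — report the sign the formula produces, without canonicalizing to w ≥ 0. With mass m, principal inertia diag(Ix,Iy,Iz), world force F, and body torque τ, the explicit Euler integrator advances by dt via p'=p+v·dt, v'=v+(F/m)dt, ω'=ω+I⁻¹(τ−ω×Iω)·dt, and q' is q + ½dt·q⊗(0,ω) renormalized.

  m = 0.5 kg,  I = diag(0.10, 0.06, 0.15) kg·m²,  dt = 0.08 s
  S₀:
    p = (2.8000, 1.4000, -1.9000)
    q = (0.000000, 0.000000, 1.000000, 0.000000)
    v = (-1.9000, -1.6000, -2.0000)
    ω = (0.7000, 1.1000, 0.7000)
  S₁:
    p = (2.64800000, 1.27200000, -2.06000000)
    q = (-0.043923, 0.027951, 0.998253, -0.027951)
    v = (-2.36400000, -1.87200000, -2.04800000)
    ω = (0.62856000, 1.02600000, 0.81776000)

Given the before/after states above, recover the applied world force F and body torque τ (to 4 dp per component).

Δω = ω₁−ω₀ = (-0.07144000, -0.07400000, 0.11776000)
gyro term ω₀×Iω₀ = (0.0693, -0.0245, -0.0308)
τ = I·(Δω/dt) + ω₀×(Iω₀) = (-0.0200, -0.0800, 0.1900)
v₁ − v₀ = (-0.46400000, -0.27200000, -0.04800000)
F = m·Δv/dt = (-2.9000, -1.7000, -0.3000)

F = (-2.9000, -1.7000, -0.3000)
τ = (-0.0200, -0.0800, 0.1900)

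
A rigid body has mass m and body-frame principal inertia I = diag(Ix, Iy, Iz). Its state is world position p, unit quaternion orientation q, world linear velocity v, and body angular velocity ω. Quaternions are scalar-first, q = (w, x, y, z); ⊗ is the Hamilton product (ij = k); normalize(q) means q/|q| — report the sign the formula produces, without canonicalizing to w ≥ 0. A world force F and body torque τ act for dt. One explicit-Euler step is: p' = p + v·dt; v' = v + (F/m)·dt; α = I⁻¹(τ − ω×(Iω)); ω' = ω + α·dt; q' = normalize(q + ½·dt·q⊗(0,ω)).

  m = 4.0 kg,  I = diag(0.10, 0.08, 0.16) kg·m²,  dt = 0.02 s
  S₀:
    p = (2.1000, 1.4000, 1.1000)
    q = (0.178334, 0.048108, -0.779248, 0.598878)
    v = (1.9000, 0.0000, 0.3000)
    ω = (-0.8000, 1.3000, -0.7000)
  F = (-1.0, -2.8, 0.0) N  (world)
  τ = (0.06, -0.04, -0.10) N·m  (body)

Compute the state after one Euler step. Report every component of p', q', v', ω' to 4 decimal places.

p' = (2.1380, 1.4000, 1.1060)
q' = (0.1930, 0.0443, -0.7813, 0.5919)
v' = (1.8950, -0.0140, 0.3000)
ω' = (-0.7734, 1.2984, -0.7151)

linear accel F/m = (-0.2500, -0.7000, 0.0000)
p + v·dt = (2.1380, 1.4000, 1.1060)
v' = v + a·dt = (1.8950, -0.0140, 0.3000)
ω×(Iω) gyroscopic = (-0.0728, -0.0336, 0.0208)
(τ − ω×Iω)/I = (1.3280, -0.0800, -0.7550)
ω' = ω + α·dt = (-0.7734, 1.2984, -0.7151)
q⊗(0,ω) = (1.4707234, -0.3757350, -0.2135926, -0.6856918)
q' = normalize(q + ½dt·q⊗(0,ω)) = (0.1930, 0.0443, -0.7813, 0.5919)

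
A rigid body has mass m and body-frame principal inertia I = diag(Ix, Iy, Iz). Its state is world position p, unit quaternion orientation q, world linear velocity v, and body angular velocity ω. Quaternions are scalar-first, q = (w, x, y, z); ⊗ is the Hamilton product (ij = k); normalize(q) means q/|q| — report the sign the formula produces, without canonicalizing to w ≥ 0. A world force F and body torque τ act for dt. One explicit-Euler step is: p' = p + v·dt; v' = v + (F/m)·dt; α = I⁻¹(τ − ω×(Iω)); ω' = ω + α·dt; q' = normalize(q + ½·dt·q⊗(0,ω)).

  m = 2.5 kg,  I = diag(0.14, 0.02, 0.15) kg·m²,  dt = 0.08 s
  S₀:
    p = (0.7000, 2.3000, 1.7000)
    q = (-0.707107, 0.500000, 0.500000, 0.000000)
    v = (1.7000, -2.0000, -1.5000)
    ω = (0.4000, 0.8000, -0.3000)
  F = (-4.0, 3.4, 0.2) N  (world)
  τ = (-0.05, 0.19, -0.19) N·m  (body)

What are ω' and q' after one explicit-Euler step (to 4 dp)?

ω' = (0.3893, 1.5552, -0.3809)
q' = (-0.7306, 0.4823, 0.4830, 0.0165)

(τ − ω×Iω)/I = (-0.1343, 9.4400, -1.0107)
ω' = ω + α·dt = (0.3893, 1.5552, -0.3809)
2q̇ = q⊗(0,ω) = (-0.6000000, -0.4328428, -0.4156856, 0.4121321)
updated quaternion q' = (-0.7306, 0.4823, 0.4830, 0.0165)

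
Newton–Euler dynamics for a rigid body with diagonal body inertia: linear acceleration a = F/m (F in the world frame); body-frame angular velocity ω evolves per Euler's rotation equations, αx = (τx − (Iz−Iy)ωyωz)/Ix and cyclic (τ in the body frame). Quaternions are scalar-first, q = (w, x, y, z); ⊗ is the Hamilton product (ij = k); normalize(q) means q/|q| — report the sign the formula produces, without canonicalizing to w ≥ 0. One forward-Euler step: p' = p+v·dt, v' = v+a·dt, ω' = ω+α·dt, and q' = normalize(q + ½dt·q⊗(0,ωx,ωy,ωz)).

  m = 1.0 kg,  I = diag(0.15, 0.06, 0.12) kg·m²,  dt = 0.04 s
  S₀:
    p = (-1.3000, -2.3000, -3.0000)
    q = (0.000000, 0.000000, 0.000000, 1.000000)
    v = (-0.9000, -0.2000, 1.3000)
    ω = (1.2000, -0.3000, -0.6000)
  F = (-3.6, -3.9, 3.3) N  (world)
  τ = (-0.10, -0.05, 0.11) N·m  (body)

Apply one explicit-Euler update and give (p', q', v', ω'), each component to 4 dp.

new position p' = (-1.3360, -2.3080, -2.9480)
v' = v + a·dt = (-1.0440, -0.3560, 1.4320)
precession coupling ω×(Iω) = (0.0108, -0.0216, 0.0324)
angular accel α = (-0.7387, -0.4733, 0.6467)
new body rate ω' = (1.1705, -0.3189, -0.5741)
Hamilton product q⊗(0,ω) = (0.6000000, 0.3000000, 1.2000000, 0.0000000)
q' = normalize(q + ½dt·q⊗(0,ω)) = (0.0120, 0.0060, 0.0240, 0.9996)

p' = (-1.3360, -2.3080, -2.9480)
q' = (0.0120, 0.0060, 0.0240, 0.9996)
v' = (-1.0440, -0.3560, 1.4320)
ω' = (1.1705, -0.3189, -0.5741)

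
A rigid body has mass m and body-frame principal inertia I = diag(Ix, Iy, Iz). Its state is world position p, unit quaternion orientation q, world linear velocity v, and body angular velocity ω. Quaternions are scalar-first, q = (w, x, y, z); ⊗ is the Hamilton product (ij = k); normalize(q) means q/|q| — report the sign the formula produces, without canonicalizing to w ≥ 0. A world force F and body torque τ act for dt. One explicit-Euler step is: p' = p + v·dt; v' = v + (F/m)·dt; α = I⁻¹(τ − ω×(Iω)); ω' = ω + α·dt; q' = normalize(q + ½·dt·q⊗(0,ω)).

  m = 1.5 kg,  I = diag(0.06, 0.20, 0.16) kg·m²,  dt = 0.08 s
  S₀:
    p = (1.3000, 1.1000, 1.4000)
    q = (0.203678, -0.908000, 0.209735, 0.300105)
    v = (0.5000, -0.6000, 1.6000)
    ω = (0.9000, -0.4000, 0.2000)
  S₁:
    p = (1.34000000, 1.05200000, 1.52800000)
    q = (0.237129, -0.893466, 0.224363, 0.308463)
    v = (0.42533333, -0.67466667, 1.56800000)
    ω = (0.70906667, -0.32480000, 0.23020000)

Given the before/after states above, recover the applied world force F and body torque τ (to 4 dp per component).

v₁ − v₀ = (-0.07466667, -0.07466667, -0.03200000)
m·(v₁−v₀)/dt = (-1.4000, -1.4000, -0.6000)
rate change Δω = (-0.19093333, 0.07520000, 0.03020000)
gyro term ω₀×Iω₀ = (0.0032, -0.0180, -0.0504)
τ = I·(Δω/dt) + ω₀×(Iω₀) = (-0.1400, 0.1700, 0.0100)

F = (-1.4000, -1.4000, -0.6000)
τ = (-0.1400, 0.1700, 0.0100)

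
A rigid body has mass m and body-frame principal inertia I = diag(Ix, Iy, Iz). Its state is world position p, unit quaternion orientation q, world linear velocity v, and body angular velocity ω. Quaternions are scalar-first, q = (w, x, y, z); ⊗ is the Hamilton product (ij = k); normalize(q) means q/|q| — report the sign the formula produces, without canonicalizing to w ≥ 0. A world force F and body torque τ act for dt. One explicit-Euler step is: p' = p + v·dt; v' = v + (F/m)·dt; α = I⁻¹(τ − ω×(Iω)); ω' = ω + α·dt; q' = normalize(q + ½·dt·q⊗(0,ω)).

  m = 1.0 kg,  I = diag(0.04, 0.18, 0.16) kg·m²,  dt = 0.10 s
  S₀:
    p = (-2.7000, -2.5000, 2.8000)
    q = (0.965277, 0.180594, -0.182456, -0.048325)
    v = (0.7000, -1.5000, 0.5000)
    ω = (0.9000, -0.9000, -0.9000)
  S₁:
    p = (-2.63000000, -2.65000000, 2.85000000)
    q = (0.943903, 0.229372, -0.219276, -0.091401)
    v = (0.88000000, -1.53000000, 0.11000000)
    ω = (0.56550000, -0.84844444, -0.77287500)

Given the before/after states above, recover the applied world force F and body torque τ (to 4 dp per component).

F = (1.8000, -0.3000, -3.9000)
τ = (-0.1500, 0.1900, 0.0900)

rate change Δω = (-0.33450000, 0.05155556, 0.12712500)
ω₀×(Iω₀) = (-0.0162, 0.0972, -0.1134)
applied torque τ = (-0.1500, 0.1900, 0.0900)
Δv = v₁−v₀ = (0.18000000, -0.03000000, -0.39000000)
F = m·Δv/dt = (1.8000, -0.3000, -3.9000)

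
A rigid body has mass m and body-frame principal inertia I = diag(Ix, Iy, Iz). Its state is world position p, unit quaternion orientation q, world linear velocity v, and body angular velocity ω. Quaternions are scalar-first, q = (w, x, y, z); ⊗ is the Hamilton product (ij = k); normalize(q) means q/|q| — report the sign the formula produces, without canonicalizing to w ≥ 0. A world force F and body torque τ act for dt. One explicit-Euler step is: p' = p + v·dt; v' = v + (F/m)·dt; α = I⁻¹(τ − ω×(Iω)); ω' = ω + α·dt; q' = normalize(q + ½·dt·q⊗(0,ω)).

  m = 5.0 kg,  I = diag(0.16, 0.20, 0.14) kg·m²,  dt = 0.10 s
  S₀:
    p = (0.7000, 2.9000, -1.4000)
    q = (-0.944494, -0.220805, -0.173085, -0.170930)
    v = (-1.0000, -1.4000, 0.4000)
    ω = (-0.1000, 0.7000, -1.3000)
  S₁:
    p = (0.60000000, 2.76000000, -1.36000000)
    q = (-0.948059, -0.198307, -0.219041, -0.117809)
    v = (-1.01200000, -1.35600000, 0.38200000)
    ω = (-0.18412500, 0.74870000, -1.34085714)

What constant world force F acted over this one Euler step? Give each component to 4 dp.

F = (-0.6000, 2.2000, -0.9000)

v₁ − v₀ = (-0.01200000, 0.04400000, -0.01800000)
F = m·Δv/dt = (-0.6000, 2.2000, -0.9000)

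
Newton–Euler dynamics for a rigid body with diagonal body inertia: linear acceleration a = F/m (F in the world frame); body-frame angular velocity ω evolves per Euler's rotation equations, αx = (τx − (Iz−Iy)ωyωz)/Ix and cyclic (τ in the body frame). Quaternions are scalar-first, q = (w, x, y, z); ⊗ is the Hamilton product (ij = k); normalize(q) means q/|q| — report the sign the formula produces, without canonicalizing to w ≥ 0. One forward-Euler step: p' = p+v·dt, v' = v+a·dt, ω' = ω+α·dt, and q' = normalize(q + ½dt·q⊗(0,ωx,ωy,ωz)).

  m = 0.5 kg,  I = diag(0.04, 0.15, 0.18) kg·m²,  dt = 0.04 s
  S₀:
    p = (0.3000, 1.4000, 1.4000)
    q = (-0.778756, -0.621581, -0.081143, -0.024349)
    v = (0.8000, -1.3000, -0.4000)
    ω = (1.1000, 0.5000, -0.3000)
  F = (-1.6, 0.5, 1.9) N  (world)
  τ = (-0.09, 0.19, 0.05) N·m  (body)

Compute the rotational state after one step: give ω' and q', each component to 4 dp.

ω' = (1.0145, 0.5383, -0.3023)
q' = (-0.7642, -0.6378, -0.0932, -0.0241)

precession coupling ω×(Iω) = (-0.0045, 0.0462, 0.0605)
α = I⁻¹(τ − ω×Iω) = (-2.1375, 0.9587, -0.0583)
ω + α·dt = (1.0145, 0.5383, -0.3023)
Hamilton product q⊗(0,ω) = (0.7170059, -0.8201142, -0.6026362, 0.0120936)
q + ½dt·q⊗(0,ω), renormalized = (-0.7642, -0.6378, -0.0932, -0.0241)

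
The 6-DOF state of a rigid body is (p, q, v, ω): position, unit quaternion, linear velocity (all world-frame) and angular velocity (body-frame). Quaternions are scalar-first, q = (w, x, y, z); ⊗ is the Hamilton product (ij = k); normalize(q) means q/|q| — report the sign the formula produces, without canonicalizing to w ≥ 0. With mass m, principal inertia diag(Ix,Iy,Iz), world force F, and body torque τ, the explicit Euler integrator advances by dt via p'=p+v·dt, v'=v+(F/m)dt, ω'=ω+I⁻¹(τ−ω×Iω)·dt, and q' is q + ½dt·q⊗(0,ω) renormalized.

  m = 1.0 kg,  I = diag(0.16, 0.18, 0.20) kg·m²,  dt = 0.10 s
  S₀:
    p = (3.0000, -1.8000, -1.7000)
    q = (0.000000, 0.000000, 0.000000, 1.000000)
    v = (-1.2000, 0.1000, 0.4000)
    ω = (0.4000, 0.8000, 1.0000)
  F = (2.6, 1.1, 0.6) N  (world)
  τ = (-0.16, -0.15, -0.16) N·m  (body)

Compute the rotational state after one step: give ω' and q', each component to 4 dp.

ω' = (0.2900, 0.7256, 0.9168)
q' = (-0.0499, -0.0399, 0.0200, 0.9978)

gyro term ω×Iω = (0.0160, -0.0160, 0.0064)
α = I⁻¹(τ − ω×Iω) = (-1.1000, -0.7444, -0.8320)
ω + α·dt = (0.2900, 0.7256, 0.9168)
q⊗(0,ω) = (-1.0000000, -0.8000000, 0.4000000, 0.0000000)
q + ½dt·q⊗(0,ω), renormalized = (-0.0499, -0.0399, 0.0200, 0.9978)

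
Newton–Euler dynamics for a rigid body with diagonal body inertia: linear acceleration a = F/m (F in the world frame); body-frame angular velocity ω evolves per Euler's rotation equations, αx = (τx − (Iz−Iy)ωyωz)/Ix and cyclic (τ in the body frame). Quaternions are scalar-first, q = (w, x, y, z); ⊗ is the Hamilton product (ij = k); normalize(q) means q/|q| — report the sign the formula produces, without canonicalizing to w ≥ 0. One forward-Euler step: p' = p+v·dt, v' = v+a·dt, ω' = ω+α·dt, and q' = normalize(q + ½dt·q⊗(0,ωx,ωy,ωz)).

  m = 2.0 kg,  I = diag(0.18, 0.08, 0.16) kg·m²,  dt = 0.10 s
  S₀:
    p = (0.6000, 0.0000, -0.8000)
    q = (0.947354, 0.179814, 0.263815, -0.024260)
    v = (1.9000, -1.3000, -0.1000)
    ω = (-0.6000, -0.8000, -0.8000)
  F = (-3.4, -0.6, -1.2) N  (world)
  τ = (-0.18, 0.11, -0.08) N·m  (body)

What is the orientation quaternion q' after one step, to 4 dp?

2q̇ = q⊗(0,ω) = (0.2995324, -0.7988724, -0.5994760, -0.7434454)
q + ½dt·q⊗(0,ω), renormalized = (0.9604, 0.1396, 0.2334, -0.0613)

q' = (0.9604, 0.1396, 0.2334, -0.0613)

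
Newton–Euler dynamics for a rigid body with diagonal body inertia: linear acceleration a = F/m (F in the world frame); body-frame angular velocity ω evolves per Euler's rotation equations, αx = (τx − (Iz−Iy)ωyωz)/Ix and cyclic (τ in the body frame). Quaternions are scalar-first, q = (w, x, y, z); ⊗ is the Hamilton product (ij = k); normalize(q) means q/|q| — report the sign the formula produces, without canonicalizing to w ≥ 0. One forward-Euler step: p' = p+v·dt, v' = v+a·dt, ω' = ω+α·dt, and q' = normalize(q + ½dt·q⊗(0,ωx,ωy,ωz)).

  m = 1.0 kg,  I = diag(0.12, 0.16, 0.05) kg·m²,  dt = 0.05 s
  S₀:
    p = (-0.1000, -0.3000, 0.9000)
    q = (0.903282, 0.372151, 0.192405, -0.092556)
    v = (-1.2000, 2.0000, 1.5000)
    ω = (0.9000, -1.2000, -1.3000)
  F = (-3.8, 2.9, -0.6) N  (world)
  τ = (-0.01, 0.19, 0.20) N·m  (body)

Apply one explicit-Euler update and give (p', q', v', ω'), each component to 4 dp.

p' = (-0.1600, -0.2000, 0.9750)
q' = (0.8966, 0.3830, 0.1751, -0.1372)
v' = (-1.3900, 2.1450, 1.4700)
ω' = (0.9673, -1.1150, -1.0568)

new position p' = (-0.1600, -0.2000, 0.9750)
v' = v + a·dt = (-1.3900, 2.1450, 1.4700)
(τ − ω×Iω)/I = (1.3467, 1.6994, 4.8640)
ω' = ω + α·dt = (0.9673, -1.1150, -1.0568)
q⊗(0,ω) = (-0.2243727, 0.4517601, -0.6834425, -1.7940123)
q + ½dt·q⊗(0,ω), renormalized = (0.8966, 0.3830, 0.1751, -0.1372)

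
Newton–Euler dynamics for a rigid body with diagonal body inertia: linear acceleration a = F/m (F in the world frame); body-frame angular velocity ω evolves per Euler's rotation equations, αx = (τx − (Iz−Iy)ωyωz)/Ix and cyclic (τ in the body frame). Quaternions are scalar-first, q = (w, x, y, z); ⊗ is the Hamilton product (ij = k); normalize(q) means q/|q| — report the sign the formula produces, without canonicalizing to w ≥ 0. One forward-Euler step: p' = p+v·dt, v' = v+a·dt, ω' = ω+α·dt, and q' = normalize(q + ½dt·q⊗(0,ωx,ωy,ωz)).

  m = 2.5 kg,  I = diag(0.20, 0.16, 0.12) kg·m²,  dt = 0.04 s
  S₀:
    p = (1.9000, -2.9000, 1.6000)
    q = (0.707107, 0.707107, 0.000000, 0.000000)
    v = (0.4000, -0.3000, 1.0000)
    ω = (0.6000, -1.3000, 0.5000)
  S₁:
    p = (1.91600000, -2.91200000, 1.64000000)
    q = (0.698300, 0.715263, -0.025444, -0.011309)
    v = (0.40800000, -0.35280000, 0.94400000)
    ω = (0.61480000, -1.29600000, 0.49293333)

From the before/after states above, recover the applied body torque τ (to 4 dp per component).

τ = (0.1000, 0.0400, 0.0100)

rate change Δω = (0.01480000, 0.00400000, -0.00706667)
precession coupling = (0.0260, 0.0240, 0.0312)
τ = I·(Δω/dt) + ω₀×(Iω₀) = (0.1000, 0.0400, 0.0100)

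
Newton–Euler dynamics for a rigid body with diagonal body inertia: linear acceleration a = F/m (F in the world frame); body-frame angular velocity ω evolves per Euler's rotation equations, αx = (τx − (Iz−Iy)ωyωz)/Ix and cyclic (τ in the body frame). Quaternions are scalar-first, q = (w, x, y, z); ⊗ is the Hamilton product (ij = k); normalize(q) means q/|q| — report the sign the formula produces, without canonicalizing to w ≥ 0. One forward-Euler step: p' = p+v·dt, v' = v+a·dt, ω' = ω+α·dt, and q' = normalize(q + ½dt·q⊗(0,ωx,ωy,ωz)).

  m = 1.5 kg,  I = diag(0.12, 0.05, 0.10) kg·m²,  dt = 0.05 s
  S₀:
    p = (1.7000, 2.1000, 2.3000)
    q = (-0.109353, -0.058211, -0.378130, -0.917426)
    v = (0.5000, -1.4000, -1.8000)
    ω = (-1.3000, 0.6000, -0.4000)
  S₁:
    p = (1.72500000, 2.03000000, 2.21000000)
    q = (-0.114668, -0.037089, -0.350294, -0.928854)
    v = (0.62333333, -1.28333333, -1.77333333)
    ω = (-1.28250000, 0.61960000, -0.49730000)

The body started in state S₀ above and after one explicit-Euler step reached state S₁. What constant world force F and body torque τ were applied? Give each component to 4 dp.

F = (3.7000, 3.5000, 0.8000)
τ = (0.0300, 0.0300, -0.1400)

velocity change Δv = (0.12333333, 0.11666667, 0.02666667)
F = m·Δv/dt = (3.7000, 3.5000, 0.8000)
rate change Δω = (0.01750000, 0.01960000, -0.09730000)
ω₀×(Iω₀) = (-0.0120, 0.0104, 0.0546)
I·α + gyro = (0.0300, 0.0300, -0.1400)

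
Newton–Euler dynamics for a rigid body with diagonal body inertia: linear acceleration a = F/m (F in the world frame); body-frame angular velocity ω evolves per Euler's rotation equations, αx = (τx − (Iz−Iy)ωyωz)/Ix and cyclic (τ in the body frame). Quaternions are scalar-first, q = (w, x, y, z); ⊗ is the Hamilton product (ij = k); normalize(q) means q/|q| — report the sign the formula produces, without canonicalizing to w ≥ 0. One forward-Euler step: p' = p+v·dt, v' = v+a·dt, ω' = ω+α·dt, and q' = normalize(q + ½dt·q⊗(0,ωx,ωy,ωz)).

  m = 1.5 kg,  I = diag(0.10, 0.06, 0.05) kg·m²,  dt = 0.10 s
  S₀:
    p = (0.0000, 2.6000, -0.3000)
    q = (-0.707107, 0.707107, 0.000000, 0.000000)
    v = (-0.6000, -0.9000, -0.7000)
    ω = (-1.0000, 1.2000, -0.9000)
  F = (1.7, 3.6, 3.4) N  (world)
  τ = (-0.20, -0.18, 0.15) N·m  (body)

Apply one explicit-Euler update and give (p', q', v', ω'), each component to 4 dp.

p' = (-0.0600, 2.5100, -0.3700)
q' = (-0.6690, 0.7395, -0.0106, 0.0739)
v' = (-0.4867, -0.6600, -0.4733)
ω' = (-1.2108, 0.8250, -0.6960)

angular accel α = (-2.1080, -3.7500, 2.0400)
ω + α·dt = (-1.2108, 0.8250, -0.6960)
Hamilton product q⊗(0,ω) = (0.7071070, 0.7071070, -0.2121321, 1.4849247)
q + ½dt·q⊗(0,ω), renormalized = (-0.6690, 0.7395, -0.0106, 0.0739)
a = F/m = (1.1333, 2.4000, 2.2667)
p' = p + v·dt = (-0.0600, 2.5100, -0.3700)
new velocity v' = (-0.4867, -0.6600, -0.4733)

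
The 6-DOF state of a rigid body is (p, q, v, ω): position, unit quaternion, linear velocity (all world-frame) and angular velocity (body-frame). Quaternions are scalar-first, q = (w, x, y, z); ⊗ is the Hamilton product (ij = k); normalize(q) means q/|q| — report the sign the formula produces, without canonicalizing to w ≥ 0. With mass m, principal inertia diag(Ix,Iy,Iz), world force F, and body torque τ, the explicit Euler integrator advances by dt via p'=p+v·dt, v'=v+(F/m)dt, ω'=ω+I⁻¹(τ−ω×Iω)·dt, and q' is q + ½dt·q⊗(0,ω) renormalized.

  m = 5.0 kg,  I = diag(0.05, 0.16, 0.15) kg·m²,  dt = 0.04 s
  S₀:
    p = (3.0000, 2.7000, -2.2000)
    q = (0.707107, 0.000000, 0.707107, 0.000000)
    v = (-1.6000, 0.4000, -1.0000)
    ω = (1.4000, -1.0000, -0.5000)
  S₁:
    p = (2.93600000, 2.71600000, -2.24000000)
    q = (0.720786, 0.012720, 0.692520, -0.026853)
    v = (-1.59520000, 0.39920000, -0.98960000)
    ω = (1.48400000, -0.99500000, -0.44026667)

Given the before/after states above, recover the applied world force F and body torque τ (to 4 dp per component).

F = (0.6000, -0.1000, 1.3000)
τ = (0.1000, 0.0900, 0.0700)

ω₁ − ω₀ = (0.08400000, 0.00500000, 0.05973333)
applied torque τ = (0.1000, 0.0900, 0.0700)
Δv = v₁−v₀ = (0.00480000, -0.00080000, 0.01040000)
F = m·Δv/dt = (0.6000, -0.1000, 1.3000)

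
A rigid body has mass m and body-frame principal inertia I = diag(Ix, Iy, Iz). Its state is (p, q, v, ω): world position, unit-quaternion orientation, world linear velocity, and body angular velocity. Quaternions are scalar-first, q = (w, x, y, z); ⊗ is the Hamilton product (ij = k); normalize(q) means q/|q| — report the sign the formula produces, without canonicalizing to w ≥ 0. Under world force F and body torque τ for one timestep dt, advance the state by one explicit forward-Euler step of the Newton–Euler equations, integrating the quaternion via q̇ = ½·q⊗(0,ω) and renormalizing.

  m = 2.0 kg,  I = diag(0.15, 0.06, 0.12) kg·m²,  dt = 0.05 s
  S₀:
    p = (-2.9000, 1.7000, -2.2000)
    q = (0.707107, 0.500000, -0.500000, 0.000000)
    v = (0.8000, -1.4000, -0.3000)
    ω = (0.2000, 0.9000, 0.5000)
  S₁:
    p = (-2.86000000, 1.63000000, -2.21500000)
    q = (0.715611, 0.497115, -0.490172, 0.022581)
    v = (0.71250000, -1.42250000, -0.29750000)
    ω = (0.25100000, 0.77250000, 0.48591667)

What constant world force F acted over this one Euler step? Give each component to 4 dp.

F = (-3.5000, -0.9000, 0.1000)

v₁ − v₀ = (-0.08750000, -0.02250000, 0.00250000)
F = m·Δv/dt = (-3.5000, -0.9000, 0.1000)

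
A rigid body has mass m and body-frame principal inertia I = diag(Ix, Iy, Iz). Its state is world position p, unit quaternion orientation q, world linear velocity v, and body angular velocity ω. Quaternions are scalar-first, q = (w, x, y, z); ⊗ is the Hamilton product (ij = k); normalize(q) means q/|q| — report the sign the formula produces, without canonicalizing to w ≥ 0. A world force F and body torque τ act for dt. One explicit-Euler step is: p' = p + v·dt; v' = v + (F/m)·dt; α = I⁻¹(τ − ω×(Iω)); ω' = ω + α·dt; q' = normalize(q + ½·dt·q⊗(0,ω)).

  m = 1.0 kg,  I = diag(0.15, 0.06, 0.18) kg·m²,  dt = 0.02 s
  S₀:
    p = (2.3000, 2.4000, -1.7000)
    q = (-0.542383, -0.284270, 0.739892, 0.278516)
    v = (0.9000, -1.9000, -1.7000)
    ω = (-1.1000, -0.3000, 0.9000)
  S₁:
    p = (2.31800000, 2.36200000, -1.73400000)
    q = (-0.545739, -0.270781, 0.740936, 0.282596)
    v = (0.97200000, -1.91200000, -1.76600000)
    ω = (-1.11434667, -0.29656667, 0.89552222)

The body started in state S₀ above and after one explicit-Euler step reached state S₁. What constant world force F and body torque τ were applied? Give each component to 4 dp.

F = (3.6000, -0.6000, -3.3000)
τ = (-0.1400, 0.0400, -0.0700)

Δv = v₁−v₀ = (0.07200000, -0.01200000, -0.06600000)
m·(v₁−v₀)/dt = (3.6000, -0.6000, -3.3000)
ω₁ − ω₀ = (-0.01434667, 0.00343333, -0.00447778)
I·α + gyro = (-0.1400, 0.0400, -0.0700)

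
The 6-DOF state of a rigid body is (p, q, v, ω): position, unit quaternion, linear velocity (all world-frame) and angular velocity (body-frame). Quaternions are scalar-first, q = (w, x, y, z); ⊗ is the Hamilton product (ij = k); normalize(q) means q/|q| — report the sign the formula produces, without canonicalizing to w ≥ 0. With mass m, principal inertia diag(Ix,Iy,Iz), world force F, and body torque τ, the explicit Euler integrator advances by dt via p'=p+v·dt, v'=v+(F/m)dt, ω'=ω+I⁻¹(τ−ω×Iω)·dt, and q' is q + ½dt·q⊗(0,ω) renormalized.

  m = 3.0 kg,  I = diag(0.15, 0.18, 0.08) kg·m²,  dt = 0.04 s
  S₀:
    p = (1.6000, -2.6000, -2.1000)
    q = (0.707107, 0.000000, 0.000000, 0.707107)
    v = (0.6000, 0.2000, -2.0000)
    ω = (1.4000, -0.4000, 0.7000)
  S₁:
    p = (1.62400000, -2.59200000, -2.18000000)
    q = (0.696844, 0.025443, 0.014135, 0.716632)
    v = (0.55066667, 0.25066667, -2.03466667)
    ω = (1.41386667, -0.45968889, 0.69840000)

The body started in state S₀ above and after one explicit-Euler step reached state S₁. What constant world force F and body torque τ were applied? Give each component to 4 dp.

v₁ − v₀ = (-0.04933333, 0.05066667, -0.03466667)
F = m·Δv/dt = (-3.7000, 3.8000, -2.6000)
ω₁ − ω₀ = (0.01386667, -0.05968889, -0.00160000)
τ = I·(Δω/dt) + ω₀×(Iω₀) = (0.0800, -0.2000, -0.0200)

F = (-3.7000, 3.8000, -2.6000)
τ = (0.0800, -0.2000, -0.0200)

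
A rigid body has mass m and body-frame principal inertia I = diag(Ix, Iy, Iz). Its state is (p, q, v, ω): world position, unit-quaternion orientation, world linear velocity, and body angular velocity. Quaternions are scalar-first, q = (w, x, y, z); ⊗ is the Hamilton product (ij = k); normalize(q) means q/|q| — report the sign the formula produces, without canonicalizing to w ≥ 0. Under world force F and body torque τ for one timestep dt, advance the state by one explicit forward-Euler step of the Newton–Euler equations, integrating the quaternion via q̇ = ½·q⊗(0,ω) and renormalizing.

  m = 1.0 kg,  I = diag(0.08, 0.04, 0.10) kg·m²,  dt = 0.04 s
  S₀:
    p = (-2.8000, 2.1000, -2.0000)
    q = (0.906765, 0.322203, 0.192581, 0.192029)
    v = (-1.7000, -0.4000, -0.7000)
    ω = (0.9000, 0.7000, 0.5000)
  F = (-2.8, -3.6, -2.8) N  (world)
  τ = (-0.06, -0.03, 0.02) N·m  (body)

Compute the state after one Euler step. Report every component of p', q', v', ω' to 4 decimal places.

p' = (-2.8680, 2.0840, -2.0280)
q' = (0.8961, 0.3377, 0.2054, 0.2021)
v' = (-1.8120, -0.5440, -0.8120)
ω' = (0.8595, 0.6790, 0.5181)

gyro term ω×Iω = (0.0210, -0.0090, -0.0252)
angular accel α = (-1.0125, -0.5250, 0.4520)
ω + α·dt = (0.8595, 0.6790, 0.5181)
Hamilton product q⊗(0,ω) = (-0.5208039, 0.7779587, 0.6464601, 0.5056017)
q + ½dt·q⊗(0,ω), renormalized = (0.8961, 0.3377, 0.2054, 0.2021)
linear accel F/m = (-2.8000, -3.6000, -2.8000)
new position p' = (-2.8680, 2.0840, -2.0280)
v' = v + a·dt = (-1.8120, -0.5440, -0.8120)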